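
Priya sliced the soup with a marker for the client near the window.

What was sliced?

'the soup' marks the patient of the slicing event.

the soup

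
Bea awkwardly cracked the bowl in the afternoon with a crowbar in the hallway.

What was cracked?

'the bowl' marks the patient of the cracking event.

the bowl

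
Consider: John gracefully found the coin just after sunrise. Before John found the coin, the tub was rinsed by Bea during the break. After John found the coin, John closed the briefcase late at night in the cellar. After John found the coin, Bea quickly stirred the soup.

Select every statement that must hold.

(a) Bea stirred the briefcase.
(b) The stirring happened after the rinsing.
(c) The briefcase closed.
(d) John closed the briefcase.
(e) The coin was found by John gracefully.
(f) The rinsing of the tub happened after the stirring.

(a) Not entailed — Bea stirred the soup, not the briefcase; the briefcase belongs to the closing event.
(b) Entailed — the narrative places the rinsing before the stirring.
(c) Entailed — 'John closed the briefcase' is causative; it entails the inchoative 'the briefcase closed'.
(d) Entailed — this follows by dropping conjuncts from the closing event's description.
(e) Entailed — dropping 'just after sunrise' leaves a sub-description the original still satisfies.
(f) Not entailed — the narrative places the rinsing before the stirring, not after.

(b), (c), (d), (e)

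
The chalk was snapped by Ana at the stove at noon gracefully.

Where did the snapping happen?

at the stove

'at the stove' marks the location of the snapping event.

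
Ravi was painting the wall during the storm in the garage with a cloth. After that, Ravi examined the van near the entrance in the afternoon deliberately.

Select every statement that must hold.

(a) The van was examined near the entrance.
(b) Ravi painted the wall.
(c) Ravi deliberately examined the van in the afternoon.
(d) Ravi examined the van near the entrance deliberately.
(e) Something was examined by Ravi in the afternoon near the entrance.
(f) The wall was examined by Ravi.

(a) Entailed — every conjunct here is already in the original examining event.
(b) Not entailed — 'was painting' is progressive on an accomplishment; it does not entail the completed 'painted'.
(c) Entailed — the original entails any weakening of itself; this just drops 'near the entrance'.
(d) Entailed — the original entails any weakening of itself; this just drops 'in the afternoon'.
(e) Entailed — every conjunct here is already in the original examining event.
(f) Not entailed — Ravi examined the van, not the wall; the wall belongs to the painting event.

(a), (c), (d), (e)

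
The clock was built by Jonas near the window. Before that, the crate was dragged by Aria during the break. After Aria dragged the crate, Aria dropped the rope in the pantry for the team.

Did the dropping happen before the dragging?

The narrative orders the dragging before the dropping.

no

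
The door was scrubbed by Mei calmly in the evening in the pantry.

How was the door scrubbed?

calmly

'calmly' marks the manner of the scrubbing event.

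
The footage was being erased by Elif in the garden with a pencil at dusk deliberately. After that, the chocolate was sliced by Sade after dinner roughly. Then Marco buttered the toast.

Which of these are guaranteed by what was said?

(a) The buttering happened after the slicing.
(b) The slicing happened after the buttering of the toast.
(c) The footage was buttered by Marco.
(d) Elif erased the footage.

(a) Entailed — the narrative places the slicing before the buttering.
(b) Not entailed — the narrative places the slicing before the buttering, not after.
(c) Not entailed — Marco buttered the toast, not the footage; the footage belongs to the erasing event.
(d) Not entailed — 'was erasing' is progressive on an accomplishment; it does not entail the completed 'erased'.

(a)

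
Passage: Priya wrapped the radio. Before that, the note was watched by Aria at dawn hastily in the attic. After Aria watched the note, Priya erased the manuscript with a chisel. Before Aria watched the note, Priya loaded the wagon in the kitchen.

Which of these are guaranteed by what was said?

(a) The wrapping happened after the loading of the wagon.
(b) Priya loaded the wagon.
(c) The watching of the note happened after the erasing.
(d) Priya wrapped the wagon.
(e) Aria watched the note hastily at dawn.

(a), (b), (e)

(a) Entailed — the narrative places the loading before the wrapping.
(b) Entailed — dropping 'in the kitchen' leaves a sub-description the original still satisfies.
(c) Not entailed — the narrative places the watching before the erasing, not after.
(d) Not entailed — Priya wrapped the radio, not the wagon; the wagon belongs to the loading event.
(e) Entailed — every conjunct here is already in the original watching event.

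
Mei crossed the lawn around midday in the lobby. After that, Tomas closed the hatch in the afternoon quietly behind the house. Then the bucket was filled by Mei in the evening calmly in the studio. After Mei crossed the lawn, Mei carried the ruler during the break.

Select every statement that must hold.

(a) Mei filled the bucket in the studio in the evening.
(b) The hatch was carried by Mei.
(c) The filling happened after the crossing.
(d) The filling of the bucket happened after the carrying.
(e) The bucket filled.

(a) Entailed — this follows by dropping conjuncts from the filling event's description.
(b) Not entailed — Mei carried the ruler, not the hatch; the hatch belongs to the closing event.
(c) Entailed — the narrative places the crossing before the filling.
(d) Not entailed — the narrative doesn't order the carrying relative to the filling.
(e) Entailed — 'Mei filled the bucket' is causative; it entails the inchoative 'the bucket filled'.

(a), (c), (e)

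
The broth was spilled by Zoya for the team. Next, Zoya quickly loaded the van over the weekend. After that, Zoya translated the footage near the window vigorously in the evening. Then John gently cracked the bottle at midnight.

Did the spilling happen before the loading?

yes

The narrative orders the spilling before the loading.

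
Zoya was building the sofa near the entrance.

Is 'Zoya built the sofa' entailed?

no

'was building' is progressive; for an accomplishment like 'build the sofa', it doesn't entail completion.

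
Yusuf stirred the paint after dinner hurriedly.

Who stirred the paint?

'Yusuf' marks the agent of the stirring event.

Yusuf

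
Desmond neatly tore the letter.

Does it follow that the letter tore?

'Desmond tore the letter' is the causative; it entails the inchoative 'the letter tore'.

yes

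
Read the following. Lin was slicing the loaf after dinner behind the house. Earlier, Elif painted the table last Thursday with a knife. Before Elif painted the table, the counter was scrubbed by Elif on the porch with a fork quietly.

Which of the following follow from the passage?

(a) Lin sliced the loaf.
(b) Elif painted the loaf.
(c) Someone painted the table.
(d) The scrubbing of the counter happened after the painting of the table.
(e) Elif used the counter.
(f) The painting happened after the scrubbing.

(a) Not entailed — 'was slicing' is progressive on an accomplishment; it does not entail the completed 'sliced'.
(b) Not entailed — Elif painted the table, not the loaf; the loaf belongs to the slicing event.
(c) Entailed — the original entails any weakening of itself; this just drops 'last Thursday', 'with a knife' and generalizes the agent.
(d) Not entailed — the narrative places the scrubbing before the painting, not after.
(e) Not entailed — the counter is the patient, not an instrument — Elif used a fork.
(f) Entailed — the narrative places the scrubbing before the painting.

(c), (f)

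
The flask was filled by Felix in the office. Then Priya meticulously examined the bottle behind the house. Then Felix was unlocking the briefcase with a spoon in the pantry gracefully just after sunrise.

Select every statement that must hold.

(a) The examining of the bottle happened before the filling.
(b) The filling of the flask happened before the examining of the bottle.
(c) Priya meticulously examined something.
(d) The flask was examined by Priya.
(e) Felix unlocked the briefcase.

(b), (c)

(a) Not entailed — the narrative places the filling before the examining, not after.
(b) Entailed — the narrative places the filling before the examining.
(c) Entailed — this follows by dropping conjuncts from the examining event's description.
(d) Not entailed — Priya examined the bottle, not the flask; the flask belongs to the filling event.
(e) Not entailed — 'was unlocking' is progressive on an accomplishment; it does not entail the completed 'unlocked'.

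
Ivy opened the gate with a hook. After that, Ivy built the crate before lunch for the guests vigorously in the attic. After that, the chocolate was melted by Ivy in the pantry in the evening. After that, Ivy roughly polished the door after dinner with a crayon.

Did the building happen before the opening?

The narrative orders the opening before the building.

no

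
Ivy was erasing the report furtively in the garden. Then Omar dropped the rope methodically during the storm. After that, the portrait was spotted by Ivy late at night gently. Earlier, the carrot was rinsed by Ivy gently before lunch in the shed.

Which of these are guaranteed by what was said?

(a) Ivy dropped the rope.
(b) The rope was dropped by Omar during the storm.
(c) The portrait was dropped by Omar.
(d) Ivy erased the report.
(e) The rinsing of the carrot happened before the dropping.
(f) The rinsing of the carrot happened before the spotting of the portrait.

(b), (f)

(a) Not entailed — the passage has Omar dropping the rope, not Ivy.
(b) Entailed — this follows by dropping conjuncts from the dropping event's description.
(c) Not entailed — Omar dropped the rope, not the portrait; the portrait belongs to the spotting event.
(d) Not entailed — 'was erasing' is progressive on an accomplishment; it does not entail the completed 'erased'.
(e) Not entailed — the narrative doesn't order the rinsing relative to the dropping.
(f) Entailed — the narrative places the rinsing before the spotting.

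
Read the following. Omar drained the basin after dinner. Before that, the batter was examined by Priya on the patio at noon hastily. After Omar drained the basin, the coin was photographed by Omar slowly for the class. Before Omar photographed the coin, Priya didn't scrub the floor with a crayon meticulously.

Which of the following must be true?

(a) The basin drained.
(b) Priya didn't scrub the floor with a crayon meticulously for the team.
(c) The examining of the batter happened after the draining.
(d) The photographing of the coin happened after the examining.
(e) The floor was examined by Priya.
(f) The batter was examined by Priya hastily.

(a) Entailed — 'Omar drained the basin' is causative; it entails the inchoative 'the basin drained'.
(b) Entailed — under negation, adding a further restriction is entailed: if no such scrubbing event occurred, none occurred for the team either.
(c) Not entailed — the narrative places the examining before the draining, not after.
(d) Entailed — the narrative places the examining before the photographing.
(e) Not entailed — Priya examined the batter, not the floor; the floor belongs to the scrubbing event.
(f) Entailed — every conjunct here is already in the original examining event.

(a), (b), (d), (f)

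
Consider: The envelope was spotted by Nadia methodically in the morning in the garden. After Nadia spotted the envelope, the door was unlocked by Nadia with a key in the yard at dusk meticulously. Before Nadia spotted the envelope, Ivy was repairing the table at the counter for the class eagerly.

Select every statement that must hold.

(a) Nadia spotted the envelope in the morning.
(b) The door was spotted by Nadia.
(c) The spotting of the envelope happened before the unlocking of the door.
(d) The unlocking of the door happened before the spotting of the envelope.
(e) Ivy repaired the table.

(a), (c)

(a) Entailed — the original entails any weakening of itself; this just drops 'methodically', 'in the garden'.
(b) Not entailed — Nadia spotted the envelope, not the door; the door belongs to the unlocking event.
(c) Entailed — the narrative places the spotting before the unlocking.
(d) Not entailed — the narrative places the spotting before the unlocking, not after.
(e) Not entailed — 'was repairing' is progressive on an accomplishment; it does not entail the completed 'repaired'.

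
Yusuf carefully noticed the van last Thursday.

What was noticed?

'the van' marks the patient of the noticing event.

the van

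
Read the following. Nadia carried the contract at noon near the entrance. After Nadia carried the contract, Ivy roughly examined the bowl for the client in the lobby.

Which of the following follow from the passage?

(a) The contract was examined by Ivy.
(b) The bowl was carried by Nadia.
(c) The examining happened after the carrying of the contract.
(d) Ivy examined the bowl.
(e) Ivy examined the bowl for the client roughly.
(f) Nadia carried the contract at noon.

(a) Not entailed — Ivy examined the bowl, not the contract; the contract belongs to the carrying event.
(b) Not entailed — Nadia carried the contract, not the bowl; the bowl belongs to the examining event.
(c) Entailed — the narrative places the carrying before the examining.
(d) Entailed — dropping 'in the lobby', 'for the client', 'roughly' leaves a sub-description the original still satisfies.
(e) Entailed — dropping 'in the lobby' leaves a sub-description the original still satisfies.
(f) Entailed — this follows by dropping conjuncts from the carrying event's description.

(c), (d), (e), (f)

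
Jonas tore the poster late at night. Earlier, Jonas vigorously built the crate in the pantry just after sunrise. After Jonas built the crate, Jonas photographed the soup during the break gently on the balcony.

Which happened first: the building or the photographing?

The connectives place the building before the photographing.

the building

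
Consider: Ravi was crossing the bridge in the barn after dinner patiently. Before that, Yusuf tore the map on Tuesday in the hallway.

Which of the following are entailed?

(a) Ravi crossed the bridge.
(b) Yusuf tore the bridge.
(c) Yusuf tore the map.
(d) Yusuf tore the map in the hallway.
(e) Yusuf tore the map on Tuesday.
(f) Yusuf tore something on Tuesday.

(a) Not entailed — 'was crossing' is progressive on an accomplishment; it does not entail the completed 'crossed'.
(b) Not entailed — Yusuf tore the map, not the bridge; the bridge belongs to the crossing event.
(c) Entailed — the original entails any weakening of itself; this just drops 'on Tuesday', 'in the hallway'.
(d) Entailed — dropping 'on Tuesday' leaves a sub-description the original still satisfies.
(e) Entailed — dropping 'in the hallway' leaves a sub-description the original still satisfies.
(f) Entailed — every conjunct here is already in the original tearing event.

(c), (d), (e), (f)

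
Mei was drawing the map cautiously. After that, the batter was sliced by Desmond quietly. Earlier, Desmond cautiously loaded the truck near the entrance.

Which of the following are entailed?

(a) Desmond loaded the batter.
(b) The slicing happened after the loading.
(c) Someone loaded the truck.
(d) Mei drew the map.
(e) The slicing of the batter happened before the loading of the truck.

(a) Not entailed — Desmond loaded the truck, not the batter; the batter belongs to the slicing event.
(b) Entailed — the narrative places the loading before the slicing.
(c) Entailed — every conjunct here is already in the original loading event.
(d) Not entailed — 'was drawing' is progressive on an accomplishment; it does not entail the completed 'drew'.
(e) Not entailed — the narrative places the loading before the slicing, not after.

(b), (c)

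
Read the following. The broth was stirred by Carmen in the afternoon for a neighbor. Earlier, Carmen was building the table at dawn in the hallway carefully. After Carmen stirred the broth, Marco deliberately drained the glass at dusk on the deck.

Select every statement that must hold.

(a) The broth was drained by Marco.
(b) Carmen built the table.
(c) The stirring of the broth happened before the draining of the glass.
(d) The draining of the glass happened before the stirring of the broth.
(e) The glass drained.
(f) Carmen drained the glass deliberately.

(a) Not entailed — Marco drained the glass, not the broth; the broth belongs to the stirring event.
(b) Not entailed — 'was building' is progressive on an accomplishment; it does not entail the completed 'built'.
(c) Entailed — the narrative places the stirring before the draining.
(d) Not entailed — the narrative places the stirring before the draining, not after.
(e) Entailed — 'Marco drained the glass' is causative; it entails the inchoative 'the glass drained'.
(f) Not entailed — the passage has Marco draining the glass, not Carmen.

(c), (e)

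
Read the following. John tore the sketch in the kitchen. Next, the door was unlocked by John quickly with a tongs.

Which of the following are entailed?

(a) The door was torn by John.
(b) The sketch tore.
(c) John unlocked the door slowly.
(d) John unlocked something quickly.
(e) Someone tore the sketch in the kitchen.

(a) Not entailed — John tore the sketch, not the door; the door belongs to the unlocking event.
(b) Entailed — 'John tore the sketch' is causative; it entails the inchoative 'the sketch tore'.
(c) Not entailed — 'slowly' adds a manner not in (and inconsistent with) the original.
(d) Entailed — this follows by dropping conjuncts from the unlocking event's description.
(e) Entailed — generalizing the agent leaves a sub-description the original still satisfies.

(b), (d), (e)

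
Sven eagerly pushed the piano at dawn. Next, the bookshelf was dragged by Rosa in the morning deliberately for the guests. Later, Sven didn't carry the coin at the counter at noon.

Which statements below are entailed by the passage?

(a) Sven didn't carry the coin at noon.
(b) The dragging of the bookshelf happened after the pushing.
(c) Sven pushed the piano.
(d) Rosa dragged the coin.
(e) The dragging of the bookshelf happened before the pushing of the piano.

(a) Not entailed — dropping 'at the counter' under negation is not valid — the original leaves open that Sven carried the coin some other way.
(b) Entailed — the narrative places the pushing before the dragging.
(c) Entailed — the original entails any weakening of itself; this just drops 'at dawn', 'eagerly'.
(d) Not entailed — Rosa dragged the bookshelf, not the coin; the coin belongs to the carrying event.
(e) Not entailed — the narrative places the pushing before the dragging, not after.

(b), (c)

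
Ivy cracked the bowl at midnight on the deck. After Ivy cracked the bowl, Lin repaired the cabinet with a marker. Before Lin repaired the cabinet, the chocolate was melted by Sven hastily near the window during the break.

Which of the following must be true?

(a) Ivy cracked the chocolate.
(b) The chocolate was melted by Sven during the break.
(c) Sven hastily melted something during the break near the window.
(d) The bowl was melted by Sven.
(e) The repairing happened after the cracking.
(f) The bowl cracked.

(b), (c), (e), (f)

(a) Not entailed — Ivy cracked the bowl, not the chocolate; the chocolate belongs to the melting event.
(b) Entailed — this follows by dropping conjuncts from the melting event's description.
(c) Entailed — the original entails any weakening of itself; this just generalizes the patient.
(d) Not entailed — Sven melted the chocolate, not the bowl; the bowl belongs to the cracking event.
(e) Entailed — the narrative places the cracking before the repairing.
(f) Entailed — 'Ivy cracked the bowl' is causative; it entails the inchoative 'the bowl cracked'.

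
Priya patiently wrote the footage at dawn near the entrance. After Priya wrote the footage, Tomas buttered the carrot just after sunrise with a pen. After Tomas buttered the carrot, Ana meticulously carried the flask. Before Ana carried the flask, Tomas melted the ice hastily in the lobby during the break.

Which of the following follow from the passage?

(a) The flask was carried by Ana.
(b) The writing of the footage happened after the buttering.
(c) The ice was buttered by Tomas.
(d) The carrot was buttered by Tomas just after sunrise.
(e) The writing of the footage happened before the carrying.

(a) Entailed — dropping 'meticulously' leaves a sub-description the original still satisfies.
(b) Not entailed — the narrative places the writing before the buttering, not after.
(c) Not entailed — Tomas buttered the carrot, not the ice; the ice belongs to the melting event.
(d) Entailed — every conjunct here is already in the original buttering event.
(e) Entailed — the narrative places the writing before the carrying.

(a), (d), (e)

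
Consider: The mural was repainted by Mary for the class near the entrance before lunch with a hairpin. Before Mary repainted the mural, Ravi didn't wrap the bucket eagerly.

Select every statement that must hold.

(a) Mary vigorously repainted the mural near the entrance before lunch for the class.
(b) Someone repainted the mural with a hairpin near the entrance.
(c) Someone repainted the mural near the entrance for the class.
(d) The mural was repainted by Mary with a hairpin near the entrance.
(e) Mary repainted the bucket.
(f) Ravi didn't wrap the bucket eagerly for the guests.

(b), (c), (d), (f)

(a) Not entailed — 'vigorously' adds information not in the original event.
(b) Entailed — every conjunct here is already in the original repainting event.
(c) Entailed — the original entails any weakening of itself; this just drops 'before lunch', 'with a hairpin' and generalizes the agent.
(d) Entailed — this follows by dropping conjuncts from the repainting event's description.
(e) Not entailed — Mary repainted the mural, not the bucket; the bucket belongs to the wrapping event.
(f) Entailed — under negation, adding a further restriction is entailed: if no such wrapping event occurred, none occurred for the guests either.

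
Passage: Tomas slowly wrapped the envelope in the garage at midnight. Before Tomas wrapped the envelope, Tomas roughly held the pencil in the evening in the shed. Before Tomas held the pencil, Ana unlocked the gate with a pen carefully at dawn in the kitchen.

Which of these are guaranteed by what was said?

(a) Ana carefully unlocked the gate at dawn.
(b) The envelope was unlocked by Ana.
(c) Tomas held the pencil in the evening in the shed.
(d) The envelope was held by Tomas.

(a), (c)

(a) Entailed — the original entails any weakening of itself; this just drops 'in the kitchen', 'with a pen'.
(b) Not entailed — Ana unlocked the gate, not the envelope; the envelope belongs to the wrapping event.
(c) Entailed — dropping 'roughly' leaves a sub-description the original still satisfies.
(d) Not entailed — Tomas held the pencil, not the envelope; the envelope belongs to the wrapping event.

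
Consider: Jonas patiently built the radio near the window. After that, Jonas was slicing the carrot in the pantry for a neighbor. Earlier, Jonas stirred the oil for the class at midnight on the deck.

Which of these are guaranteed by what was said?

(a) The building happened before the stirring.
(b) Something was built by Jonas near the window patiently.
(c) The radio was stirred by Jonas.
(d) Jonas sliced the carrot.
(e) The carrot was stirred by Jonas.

(b)

(a) Not entailed — the narrative doesn't order the building relative to the stirring.
(b) Entailed — the original entails any weakening of itself; this just generalizes the patient.
(c) Not entailed — Jonas stirred the oil, not the radio; the radio belongs to the building event.
(d) Not entailed — 'was slicing' is progressive on an accomplishment; it does not entail the completed 'sliced'.
(e) Not entailed — Jonas stirred the oil, not the carrot; the carrot belongs to the slicing event.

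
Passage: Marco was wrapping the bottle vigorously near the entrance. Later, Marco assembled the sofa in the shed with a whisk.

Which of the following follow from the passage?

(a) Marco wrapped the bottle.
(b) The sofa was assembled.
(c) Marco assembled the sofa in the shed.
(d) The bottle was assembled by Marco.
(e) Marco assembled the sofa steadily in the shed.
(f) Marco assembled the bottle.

(a) Not entailed — 'was wrapping' is progressive on an accomplishment; it does not entail the completed 'wrapped'.
(b) Entailed — this follows by dropping conjuncts from the assembling event's description.
(c) Entailed — this follows by dropping conjuncts from the assembling event's description.
(d) Not entailed — Marco assembled the sofa, not the bottle; the bottle belongs to the wrapping event.
(e) Not entailed — 'steadily' adds information not in the original event.
(f) Not entailed — Marco assembled the sofa, not the bottle; the bottle belongs to the wrapping event.

(b), (c)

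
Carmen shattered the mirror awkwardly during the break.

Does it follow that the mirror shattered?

'Carmen shattered the mirror' is the causative; it entails the inchoative 'the mirror shattered'.

yes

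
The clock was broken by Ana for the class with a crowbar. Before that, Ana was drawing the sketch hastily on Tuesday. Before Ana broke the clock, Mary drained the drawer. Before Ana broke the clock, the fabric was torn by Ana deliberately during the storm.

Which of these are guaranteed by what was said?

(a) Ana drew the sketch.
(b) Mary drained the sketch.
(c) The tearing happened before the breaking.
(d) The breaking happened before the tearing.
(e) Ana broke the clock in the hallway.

(a) Not entailed — 'was drawing' is progressive on an accomplishment; it does not entail the completed 'drew'.
(b) Not entailed — Mary drained the drawer, not the sketch; the sketch belongs to the drawing event.
(c) Entailed — the narrative places the tearing before the breaking.
(d) Not entailed — the narrative places the tearing before the breaking, not after.
(e) Not entailed — 'in the hallway' adds information not in the original event.

(c)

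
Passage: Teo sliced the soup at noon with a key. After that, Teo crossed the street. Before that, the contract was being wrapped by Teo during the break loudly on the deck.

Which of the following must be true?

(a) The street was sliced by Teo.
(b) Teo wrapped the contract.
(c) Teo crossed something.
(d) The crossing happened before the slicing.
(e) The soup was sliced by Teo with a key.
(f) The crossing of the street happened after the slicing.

(c), (e), (f)

(a) Not entailed — Teo sliced the soup, not the street; the street belongs to the crossing event.
(b) Not entailed — 'was wrapping' is progressive on an accomplishment; it does not entail the completed 'wrapped'.
(c) Entailed — generalizing the patient leaves a sub-description the original still satisfies.
(d) Not entailed — the narrative places the slicing before the crossing, not after.
(e) Entailed — every conjunct here is already in the original slicing event.
(f) Entailed — the narrative places the slicing before the crossing.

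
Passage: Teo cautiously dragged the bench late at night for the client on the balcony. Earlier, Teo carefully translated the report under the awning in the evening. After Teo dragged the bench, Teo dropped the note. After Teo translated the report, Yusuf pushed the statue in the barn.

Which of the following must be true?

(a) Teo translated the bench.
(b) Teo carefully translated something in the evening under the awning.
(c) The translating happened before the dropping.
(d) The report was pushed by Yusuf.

(b), (c)

(a) Not entailed — Teo translated the report, not the bench; the bench belongs to the dragging event.
(b) Entailed — generalizing the patient leaves a sub-description the original still satisfies.
(c) Entailed — the narrative places the translating before the dropping.
(d) Not entailed — Yusuf pushed the statue, not the report; the report belongs to the translating event.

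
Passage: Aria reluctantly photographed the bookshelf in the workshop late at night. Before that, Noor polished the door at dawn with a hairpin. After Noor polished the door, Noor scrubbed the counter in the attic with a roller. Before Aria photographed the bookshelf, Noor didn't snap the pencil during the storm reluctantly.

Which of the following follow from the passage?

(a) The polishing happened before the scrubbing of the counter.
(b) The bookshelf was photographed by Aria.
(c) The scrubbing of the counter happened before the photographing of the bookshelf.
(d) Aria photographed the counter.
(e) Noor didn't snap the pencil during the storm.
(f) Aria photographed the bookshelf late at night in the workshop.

(a), (b), (f)

(a) Entailed — the narrative places the polishing before the scrubbing.
(b) Entailed — this follows by dropping conjuncts from the photographing event's description.
(c) Not entailed — the narrative doesn't order the scrubbing relative to the photographing.
(d) Not entailed — Aria photographed the bookshelf, not the counter; the counter belongs to the scrubbing event.
(e) Not entailed — dropping 'reluctantly' under negation is not valid — the original leaves open that Noor snapped the pencil some other way.
(f) Entailed — dropping 'reluctantly' leaves a sub-description the original still satisfies.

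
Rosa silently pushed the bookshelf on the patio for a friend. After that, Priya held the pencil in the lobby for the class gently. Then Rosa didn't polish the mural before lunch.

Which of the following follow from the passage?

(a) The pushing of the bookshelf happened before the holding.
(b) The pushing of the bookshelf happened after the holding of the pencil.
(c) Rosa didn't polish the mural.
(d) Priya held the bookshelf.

(a)

(a) Entailed — the narrative places the pushing before the holding.
(b) Not entailed — the narrative places the pushing before the holding, not after.
(c) Not entailed — dropping 'before lunch' under negation is not valid — the original leaves open that Rosa polished the mural some other way.
(d) Not entailed — Priya held the pencil, not the bookshelf; the bookshelf belongs to the pushing event.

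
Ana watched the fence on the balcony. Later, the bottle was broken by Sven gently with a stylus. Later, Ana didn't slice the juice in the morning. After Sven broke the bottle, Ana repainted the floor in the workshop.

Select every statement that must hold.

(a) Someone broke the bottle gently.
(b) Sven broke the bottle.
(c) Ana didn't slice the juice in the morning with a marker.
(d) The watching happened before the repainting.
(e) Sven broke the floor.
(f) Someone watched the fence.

(a) Entailed — the original entails any weakening of itself; this just drops 'with a stylus' and generalizes the agent.
(b) Entailed — this follows by dropping conjuncts from the breaking event's description.
(c) Entailed — under negation, adding a further restriction is entailed: if no such slicing event occurred, none occurred with a marker either.
(d) Entailed — the narrative places the watching before the repainting.
(e) Not entailed — Sven broke the bottle, not the floor; the floor belongs to the repainting event.
(f) Entailed — this follows by dropping conjuncts from the watching event's description.

(a), (b), (c), (d), (f)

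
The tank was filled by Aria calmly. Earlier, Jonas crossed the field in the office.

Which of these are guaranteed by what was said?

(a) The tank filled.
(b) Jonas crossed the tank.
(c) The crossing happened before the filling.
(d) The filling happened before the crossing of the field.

(a) Entailed — 'Aria filled the tank' is causative; it entails the inchoative 'the tank filled'.
(b) Not entailed — Jonas crossed the field, not the tank; the tank belongs to the filling event.
(c) Entailed — the narrative places the crossing before the filling.
(d) Not entailed — the narrative places the crossing before the filling, not after.

(a), (c)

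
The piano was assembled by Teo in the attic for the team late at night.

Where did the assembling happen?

'in the attic' marks the location of the assembling event.

in the attic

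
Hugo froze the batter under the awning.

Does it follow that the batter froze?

yes

'Hugo froze the batter' is the causative; it entails the inchoative 'the batter froze'.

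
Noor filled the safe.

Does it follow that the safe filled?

'Noor filled the safe' is the causative; it entails the inchoative 'the safe filled'.

yes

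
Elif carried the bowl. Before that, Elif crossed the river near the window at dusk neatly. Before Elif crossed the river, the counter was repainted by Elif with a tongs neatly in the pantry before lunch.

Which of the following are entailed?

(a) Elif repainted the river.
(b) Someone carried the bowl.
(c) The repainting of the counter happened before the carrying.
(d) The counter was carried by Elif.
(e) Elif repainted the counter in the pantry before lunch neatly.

(b), (c), (e)

(a) Not entailed — Elif repainted the counter, not the river; the river belongs to the crossing event.
(b) Entailed — every conjunct here is already in the original carrying event.
(c) Entailed — the narrative places the repainting before the carrying.
(d) Not entailed — Elif carried the bowl, not the counter; the counter belongs to the repainting event.
(e) Entailed — the original entails any weakening of itself; this just drops 'with a tongs'.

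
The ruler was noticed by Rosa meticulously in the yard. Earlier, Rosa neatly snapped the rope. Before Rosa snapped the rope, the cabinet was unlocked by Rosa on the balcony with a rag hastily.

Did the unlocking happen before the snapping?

yes

The narrative orders the unlocking before the snapping.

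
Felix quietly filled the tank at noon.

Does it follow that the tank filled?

yes

'Felix filled the tank' is the causative; it entails the inchoative 'the tank filled'.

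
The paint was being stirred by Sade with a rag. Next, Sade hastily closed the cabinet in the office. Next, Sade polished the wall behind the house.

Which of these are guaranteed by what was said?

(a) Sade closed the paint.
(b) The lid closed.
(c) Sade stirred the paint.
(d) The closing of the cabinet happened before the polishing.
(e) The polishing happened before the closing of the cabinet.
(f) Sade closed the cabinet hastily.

(c), (d), (f)

(a) Not entailed — Sade closed the cabinet, not the paint; the paint belongs to the stirring event.
(b) Not entailed — the cabinet is what closed, not the lid.
(c) Entailed — 'stir' is an activity; 'was stirring' entails that some stirring happened, so 'stirred' holds.
(d) Entailed — the narrative places the closing before the polishing.
(e) Not entailed — the narrative places the closing before the polishing, not after.
(f) Entailed — this follows by dropping conjuncts from the closing event's description.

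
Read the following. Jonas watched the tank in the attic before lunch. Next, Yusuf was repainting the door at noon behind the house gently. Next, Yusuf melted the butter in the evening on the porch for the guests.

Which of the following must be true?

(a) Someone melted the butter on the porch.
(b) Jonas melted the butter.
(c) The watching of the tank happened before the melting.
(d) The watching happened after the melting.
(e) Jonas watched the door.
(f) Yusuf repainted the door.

(a) Entailed — every conjunct here is already in the original melting event.
(b) Not entailed — the passage has Yusuf melting the butter, not Jonas.
(c) Entailed — the narrative places the watching before the melting.
(d) Not entailed — the narrative places the watching before the melting, not after.
(e) Not entailed — Jonas watched the tank, not the door; the door belongs to the repainting event.
(f) Not entailed — 'was repainting' is progressive on an accomplishment; it does not entail the completed 'repainted'.

(a), (c)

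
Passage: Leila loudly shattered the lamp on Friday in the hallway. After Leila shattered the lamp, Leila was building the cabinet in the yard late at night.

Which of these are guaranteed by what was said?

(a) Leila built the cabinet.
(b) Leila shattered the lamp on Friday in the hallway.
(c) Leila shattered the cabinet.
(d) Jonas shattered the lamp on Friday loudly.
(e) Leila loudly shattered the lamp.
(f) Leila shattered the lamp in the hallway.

(a) Not entailed — 'was building' is progressive on an accomplishment; it does not entail the completed 'built'.
(b) Entailed — the original entails any weakening of itself; this just drops 'loudly'.
(c) Not entailed — Leila shattered the lamp, not the cabinet; the cabinet belongs to the building event.
(d) Not entailed — the passage has Leila shattering the lamp, not Jonas.
(e) Entailed — the original entails any weakening of itself; this just drops 'in the hallway', 'on Friday'.
(f) Entailed — the original entails any weakening of itself; this just drops 'loudly', 'on Friday'.

(b), (e), (f)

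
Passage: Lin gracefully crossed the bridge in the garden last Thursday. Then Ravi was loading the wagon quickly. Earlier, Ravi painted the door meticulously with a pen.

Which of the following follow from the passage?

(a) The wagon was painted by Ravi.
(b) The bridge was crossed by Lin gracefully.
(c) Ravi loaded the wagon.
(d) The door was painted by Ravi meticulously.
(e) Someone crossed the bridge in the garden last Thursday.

(a) Not entailed — Ravi painted the door, not the wagon; the wagon belongs to the loading event.
(b) Entailed — every conjunct here is already in the original crossing event.
(c) Not entailed — 'was loading' is progressive on an accomplishment; it does not entail the completed 'loaded'.
(d) Entailed — the original entails any weakening of itself; this just drops 'with a pen'.
(e) Entailed — dropping 'gracefully' and generalizing the agent leaves a sub-description the original still satisfies.

(b), (d), (e)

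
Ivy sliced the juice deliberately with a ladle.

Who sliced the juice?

Ivy

'Ivy' marks the agent of the slicing event.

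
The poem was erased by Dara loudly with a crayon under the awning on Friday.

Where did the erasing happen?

under the awning

'under the awning' marks the location of the erasing event.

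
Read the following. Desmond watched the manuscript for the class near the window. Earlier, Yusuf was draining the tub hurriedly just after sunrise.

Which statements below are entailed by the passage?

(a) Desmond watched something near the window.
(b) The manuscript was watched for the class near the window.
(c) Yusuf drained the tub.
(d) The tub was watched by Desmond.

(a) Entailed — every conjunct here is already in the original watching event.
(b) Entailed — the original entails any weakening of itself; this just generalizes the agent.
(c) Not entailed — 'was draining' is progressive on an accomplishment; it does not entail the completed 'drained'.
(d) Not entailed — Desmond watched the manuscript, not the tub; the tub belongs to the draining event.

(a), (b)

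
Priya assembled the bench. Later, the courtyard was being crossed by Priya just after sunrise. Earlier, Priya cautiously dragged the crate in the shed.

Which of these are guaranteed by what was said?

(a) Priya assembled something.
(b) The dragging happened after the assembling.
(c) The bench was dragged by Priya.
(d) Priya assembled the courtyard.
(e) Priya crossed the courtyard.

(a)

(a) Entailed — the original entails any weakening of itself; this just generalizes the patient.
(b) Not entailed — the narrative doesn't order the assembling relative to the dragging.
(c) Not entailed — Priya dragged the crate, not the bench; the bench belongs to the assembling event.
(d) Not entailed — Priya assembled the bench, not the courtyard; the courtyard belongs to the crossing event.
(e) Not entailed — 'was crossing' is progressive on an accomplishment; it does not entail the completed 'crossed'.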